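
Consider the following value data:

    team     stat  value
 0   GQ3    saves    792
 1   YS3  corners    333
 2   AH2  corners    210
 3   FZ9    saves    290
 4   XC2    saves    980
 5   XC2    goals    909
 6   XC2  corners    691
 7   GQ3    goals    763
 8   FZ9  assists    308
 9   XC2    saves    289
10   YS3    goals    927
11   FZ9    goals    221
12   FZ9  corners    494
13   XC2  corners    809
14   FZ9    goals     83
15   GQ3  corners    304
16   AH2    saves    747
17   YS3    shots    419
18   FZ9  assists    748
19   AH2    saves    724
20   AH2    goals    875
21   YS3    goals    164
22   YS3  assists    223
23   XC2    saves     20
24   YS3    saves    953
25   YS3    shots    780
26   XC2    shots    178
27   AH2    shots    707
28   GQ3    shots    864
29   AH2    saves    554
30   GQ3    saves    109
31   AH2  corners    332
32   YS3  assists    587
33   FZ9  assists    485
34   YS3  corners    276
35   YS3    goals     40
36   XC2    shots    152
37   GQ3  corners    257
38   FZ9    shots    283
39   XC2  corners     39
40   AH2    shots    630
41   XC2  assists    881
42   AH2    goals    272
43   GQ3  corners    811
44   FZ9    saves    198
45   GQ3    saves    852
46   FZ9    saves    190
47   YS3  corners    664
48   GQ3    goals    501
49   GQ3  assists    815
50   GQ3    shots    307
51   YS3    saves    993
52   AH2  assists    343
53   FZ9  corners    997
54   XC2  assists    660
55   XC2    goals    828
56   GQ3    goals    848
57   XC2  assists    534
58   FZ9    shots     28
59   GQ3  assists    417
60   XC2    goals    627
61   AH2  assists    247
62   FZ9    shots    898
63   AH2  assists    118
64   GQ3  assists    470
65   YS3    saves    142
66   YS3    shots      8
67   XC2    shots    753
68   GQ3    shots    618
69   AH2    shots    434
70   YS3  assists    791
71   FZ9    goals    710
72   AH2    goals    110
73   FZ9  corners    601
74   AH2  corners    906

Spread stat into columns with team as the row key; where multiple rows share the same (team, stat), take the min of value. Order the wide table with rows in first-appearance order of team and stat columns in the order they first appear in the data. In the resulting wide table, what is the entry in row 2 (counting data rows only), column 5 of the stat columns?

With rows in first-appearance order of team, row 2 is team=YS3. stat columns in first-appearance order: saves, corners, goals, assists, shots; column 5 is shots.
Long rows with team=YS3, stat=shots: min(419, 780, 8) = 8.

8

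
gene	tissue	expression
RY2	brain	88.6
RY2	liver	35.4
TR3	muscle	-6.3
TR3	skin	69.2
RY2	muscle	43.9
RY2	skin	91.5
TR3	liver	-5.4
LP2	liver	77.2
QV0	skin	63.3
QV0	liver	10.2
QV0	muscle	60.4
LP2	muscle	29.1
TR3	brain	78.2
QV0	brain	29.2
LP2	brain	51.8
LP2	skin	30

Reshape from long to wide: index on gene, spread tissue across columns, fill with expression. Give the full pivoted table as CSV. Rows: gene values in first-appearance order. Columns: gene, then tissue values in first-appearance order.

Columns: gene plus the 4 distinct tissue values (brain, liver, muscle, skin).
For example, row RY2 column brain takes expression=88.6 from the long row (RY2, brain).

gene,brain,liver,muscle,skin
RY2,88.6,35.4,43.9,91.5
TR3,78.2,-5.4,-6.3,69.2
LP2,51.8,77.2,29.1,30
QV0,29.2,10.2,60.4,63.3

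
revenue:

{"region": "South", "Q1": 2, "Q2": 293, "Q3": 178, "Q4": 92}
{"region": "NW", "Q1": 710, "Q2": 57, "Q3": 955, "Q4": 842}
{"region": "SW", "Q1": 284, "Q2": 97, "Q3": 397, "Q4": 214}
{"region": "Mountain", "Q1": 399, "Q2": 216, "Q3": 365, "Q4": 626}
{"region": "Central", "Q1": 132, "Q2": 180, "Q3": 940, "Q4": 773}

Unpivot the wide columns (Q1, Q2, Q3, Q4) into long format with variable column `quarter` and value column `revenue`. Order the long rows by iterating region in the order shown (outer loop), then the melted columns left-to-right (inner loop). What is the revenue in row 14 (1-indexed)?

20 rows total (5 × 4). Row 14: index ⌊(14-1)/4⌋ = 3 into region → Mountain; (14-1) mod 4 = 1 into the melted columns → Q2.
So row 14 is (Mountain, Q2, 216); revenue = 216.

216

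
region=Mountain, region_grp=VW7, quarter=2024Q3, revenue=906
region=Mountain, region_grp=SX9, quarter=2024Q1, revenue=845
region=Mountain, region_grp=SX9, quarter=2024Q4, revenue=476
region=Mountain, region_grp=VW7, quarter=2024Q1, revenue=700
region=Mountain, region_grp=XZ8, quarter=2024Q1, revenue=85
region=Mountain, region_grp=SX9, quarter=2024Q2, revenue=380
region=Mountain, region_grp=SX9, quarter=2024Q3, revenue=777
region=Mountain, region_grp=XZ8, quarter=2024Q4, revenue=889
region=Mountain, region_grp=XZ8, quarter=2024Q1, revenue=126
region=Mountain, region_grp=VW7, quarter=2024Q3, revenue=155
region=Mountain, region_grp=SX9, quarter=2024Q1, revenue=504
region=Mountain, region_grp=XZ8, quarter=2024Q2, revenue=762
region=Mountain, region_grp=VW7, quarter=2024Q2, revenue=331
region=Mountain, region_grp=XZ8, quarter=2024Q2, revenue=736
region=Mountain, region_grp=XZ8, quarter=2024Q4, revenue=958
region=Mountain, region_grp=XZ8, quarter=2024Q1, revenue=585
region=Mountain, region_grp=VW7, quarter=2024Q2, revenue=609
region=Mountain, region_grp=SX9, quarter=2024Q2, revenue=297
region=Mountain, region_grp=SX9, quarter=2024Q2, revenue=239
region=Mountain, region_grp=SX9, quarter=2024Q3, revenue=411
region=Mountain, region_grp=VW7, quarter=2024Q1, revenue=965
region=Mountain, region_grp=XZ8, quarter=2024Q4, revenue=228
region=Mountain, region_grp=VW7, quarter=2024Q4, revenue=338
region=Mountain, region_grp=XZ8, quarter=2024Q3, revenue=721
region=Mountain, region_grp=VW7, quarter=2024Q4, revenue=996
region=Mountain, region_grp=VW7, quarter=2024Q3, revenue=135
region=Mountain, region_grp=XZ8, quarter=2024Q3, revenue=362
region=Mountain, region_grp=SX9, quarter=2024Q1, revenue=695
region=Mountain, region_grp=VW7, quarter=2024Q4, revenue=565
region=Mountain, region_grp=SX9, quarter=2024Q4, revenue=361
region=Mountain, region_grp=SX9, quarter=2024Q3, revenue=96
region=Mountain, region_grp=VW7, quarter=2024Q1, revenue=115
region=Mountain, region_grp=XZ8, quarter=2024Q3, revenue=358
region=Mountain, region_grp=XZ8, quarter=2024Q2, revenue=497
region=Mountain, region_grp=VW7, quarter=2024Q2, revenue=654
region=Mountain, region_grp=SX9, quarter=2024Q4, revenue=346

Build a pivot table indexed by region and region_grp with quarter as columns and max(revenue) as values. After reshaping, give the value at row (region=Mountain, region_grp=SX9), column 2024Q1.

845

Rows with region=Mountain, region_grp=SX9 and quarter=2024Q1: revenue values are 845, 504, 695.
max(845, 504, 695) = 845.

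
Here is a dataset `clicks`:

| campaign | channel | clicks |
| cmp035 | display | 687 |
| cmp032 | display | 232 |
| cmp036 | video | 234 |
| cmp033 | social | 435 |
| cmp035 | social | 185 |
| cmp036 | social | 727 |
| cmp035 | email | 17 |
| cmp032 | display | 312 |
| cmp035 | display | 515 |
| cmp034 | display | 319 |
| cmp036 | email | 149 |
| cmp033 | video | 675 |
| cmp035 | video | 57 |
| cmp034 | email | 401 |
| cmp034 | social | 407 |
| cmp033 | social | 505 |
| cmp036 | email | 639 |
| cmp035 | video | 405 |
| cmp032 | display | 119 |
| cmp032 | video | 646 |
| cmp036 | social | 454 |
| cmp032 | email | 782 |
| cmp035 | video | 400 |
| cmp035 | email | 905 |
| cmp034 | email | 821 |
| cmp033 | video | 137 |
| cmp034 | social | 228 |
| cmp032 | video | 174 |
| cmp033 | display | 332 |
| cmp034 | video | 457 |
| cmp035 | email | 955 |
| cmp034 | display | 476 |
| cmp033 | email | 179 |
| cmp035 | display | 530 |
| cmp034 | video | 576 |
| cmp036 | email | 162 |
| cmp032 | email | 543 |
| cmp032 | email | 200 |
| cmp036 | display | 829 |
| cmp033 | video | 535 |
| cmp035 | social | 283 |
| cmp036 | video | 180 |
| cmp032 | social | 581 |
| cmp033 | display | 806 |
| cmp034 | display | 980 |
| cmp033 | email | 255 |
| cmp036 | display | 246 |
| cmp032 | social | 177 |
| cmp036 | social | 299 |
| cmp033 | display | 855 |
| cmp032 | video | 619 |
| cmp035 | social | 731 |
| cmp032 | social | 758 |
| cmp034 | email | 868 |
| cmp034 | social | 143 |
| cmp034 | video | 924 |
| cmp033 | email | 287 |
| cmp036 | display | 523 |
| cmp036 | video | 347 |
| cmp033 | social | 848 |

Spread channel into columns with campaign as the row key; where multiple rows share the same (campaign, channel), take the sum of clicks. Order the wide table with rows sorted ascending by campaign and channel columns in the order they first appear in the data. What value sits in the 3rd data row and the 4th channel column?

With rows sorted ascending by campaign, row 3 is campaign=cmp034. channel columns in first-appearance order: display, video, social, email; column 4 is email.
Long rows with campaign=cmp034, channel=email: 401 + 821 + 868 = 2090.

2090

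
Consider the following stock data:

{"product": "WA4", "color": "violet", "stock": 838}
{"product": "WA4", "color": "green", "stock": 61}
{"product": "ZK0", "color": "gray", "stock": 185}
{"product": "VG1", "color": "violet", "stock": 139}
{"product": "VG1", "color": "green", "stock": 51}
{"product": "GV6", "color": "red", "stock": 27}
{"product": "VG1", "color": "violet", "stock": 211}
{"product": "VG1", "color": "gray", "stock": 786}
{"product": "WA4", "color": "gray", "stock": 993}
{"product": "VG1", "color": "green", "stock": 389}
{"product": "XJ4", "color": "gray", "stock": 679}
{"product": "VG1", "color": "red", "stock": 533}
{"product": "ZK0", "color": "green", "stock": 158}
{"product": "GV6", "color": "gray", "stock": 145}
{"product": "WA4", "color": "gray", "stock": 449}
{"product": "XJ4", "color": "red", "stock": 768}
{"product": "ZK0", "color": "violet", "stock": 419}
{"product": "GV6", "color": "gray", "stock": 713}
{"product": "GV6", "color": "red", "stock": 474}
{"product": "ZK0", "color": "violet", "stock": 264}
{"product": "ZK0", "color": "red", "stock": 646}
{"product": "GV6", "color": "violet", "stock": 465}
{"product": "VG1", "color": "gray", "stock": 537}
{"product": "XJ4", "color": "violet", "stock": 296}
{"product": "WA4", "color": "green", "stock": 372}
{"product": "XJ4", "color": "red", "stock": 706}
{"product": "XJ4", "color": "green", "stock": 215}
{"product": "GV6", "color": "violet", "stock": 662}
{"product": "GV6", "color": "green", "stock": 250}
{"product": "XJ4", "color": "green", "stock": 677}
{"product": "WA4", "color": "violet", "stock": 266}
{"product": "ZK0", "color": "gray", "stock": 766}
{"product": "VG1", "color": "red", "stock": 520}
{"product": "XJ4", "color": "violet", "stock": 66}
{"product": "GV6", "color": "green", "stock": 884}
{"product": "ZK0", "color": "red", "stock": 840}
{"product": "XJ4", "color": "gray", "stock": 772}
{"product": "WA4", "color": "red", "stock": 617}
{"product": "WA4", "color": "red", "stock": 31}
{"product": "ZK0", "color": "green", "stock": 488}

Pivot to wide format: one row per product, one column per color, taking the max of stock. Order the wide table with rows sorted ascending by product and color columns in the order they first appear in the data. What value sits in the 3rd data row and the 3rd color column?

993

With rows sorted ascending by product, row 3 is product=WA4. color columns in first-appearance order: violet, green, gray, red; column 3 is gray.
Long rows with product=WA4, color=gray: max(993, 449) = 993.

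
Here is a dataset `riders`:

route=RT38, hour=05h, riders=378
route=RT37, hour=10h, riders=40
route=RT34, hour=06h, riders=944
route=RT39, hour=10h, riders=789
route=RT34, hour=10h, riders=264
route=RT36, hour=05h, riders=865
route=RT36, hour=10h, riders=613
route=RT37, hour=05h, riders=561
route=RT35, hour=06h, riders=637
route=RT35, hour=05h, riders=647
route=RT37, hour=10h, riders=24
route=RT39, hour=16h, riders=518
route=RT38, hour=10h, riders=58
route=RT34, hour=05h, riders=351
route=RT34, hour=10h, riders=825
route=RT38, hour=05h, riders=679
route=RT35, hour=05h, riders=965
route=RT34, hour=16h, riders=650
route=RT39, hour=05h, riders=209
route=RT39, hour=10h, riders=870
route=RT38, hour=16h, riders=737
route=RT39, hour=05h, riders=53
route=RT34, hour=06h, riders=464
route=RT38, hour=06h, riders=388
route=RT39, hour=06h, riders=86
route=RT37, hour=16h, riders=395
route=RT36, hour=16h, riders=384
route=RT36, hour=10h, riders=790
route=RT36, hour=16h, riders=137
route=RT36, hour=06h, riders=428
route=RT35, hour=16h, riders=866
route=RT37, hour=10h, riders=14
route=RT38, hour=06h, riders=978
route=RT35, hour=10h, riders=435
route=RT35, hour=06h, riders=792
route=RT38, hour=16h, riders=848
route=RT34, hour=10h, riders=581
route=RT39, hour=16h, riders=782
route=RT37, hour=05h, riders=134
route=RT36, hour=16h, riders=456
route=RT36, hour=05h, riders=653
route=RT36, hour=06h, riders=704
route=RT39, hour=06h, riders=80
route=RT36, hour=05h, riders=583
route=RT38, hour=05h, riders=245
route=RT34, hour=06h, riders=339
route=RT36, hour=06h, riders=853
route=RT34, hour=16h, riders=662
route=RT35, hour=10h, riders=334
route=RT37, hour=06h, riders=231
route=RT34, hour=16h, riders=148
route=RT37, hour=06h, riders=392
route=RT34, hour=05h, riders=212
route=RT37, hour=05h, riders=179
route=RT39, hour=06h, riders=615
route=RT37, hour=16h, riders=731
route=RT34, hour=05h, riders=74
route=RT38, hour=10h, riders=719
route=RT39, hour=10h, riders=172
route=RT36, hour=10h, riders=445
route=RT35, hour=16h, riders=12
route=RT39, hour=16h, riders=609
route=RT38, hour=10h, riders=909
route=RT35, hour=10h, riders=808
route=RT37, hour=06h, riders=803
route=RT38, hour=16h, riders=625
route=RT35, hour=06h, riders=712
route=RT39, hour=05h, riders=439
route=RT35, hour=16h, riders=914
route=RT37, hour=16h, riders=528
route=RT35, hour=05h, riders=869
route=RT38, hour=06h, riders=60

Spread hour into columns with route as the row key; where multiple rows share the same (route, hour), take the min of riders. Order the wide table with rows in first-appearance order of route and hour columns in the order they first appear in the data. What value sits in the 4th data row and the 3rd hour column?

80

With rows in first-appearance order of route, row 4 is route=RT39. hour columns in first-appearance order: 05h, 10h, 06h, 16h; column 3 is 06h.
Long rows with route=RT39, hour=06h: min(86, 80, 615) = 80.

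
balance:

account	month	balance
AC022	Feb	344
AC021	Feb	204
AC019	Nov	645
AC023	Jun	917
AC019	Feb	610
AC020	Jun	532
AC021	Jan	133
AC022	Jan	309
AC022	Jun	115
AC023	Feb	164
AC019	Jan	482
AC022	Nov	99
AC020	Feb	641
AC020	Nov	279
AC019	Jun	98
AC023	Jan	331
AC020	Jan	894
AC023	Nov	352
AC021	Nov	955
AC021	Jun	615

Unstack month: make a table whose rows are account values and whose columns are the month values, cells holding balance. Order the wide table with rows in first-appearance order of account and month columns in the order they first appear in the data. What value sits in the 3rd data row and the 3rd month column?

With rows in first-appearance order of account, row 3 is account=AC019. month columns in first-appearance order: Feb, Nov, Jun, Jan; column 3 is Jun.
Long rows with account=AC019, month=Jun: balance = 98.

98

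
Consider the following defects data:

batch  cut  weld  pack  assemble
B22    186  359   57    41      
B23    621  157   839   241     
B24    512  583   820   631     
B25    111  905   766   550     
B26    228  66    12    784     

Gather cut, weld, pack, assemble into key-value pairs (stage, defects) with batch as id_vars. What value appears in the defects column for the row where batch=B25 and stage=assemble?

Unpivoting turns each (batch, wide-column) pair into one long row.
The wide cell at row B25, column assemble holds 550, so the long row (B25, assemble) has defects=550.

550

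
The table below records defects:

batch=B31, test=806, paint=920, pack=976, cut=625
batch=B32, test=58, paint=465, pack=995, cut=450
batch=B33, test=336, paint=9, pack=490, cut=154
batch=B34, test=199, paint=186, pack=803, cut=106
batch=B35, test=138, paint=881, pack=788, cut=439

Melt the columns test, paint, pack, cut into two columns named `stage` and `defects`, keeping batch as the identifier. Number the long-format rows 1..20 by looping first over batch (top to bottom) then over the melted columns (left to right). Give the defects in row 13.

20 rows total (5 × 4). Row 13: index ⌊(13-1)/4⌋ = 3 into batch → B34; (13-1) mod 4 = 0 into the melted columns → test.
So row 13 is (B34, test, 199); defects = 199.

199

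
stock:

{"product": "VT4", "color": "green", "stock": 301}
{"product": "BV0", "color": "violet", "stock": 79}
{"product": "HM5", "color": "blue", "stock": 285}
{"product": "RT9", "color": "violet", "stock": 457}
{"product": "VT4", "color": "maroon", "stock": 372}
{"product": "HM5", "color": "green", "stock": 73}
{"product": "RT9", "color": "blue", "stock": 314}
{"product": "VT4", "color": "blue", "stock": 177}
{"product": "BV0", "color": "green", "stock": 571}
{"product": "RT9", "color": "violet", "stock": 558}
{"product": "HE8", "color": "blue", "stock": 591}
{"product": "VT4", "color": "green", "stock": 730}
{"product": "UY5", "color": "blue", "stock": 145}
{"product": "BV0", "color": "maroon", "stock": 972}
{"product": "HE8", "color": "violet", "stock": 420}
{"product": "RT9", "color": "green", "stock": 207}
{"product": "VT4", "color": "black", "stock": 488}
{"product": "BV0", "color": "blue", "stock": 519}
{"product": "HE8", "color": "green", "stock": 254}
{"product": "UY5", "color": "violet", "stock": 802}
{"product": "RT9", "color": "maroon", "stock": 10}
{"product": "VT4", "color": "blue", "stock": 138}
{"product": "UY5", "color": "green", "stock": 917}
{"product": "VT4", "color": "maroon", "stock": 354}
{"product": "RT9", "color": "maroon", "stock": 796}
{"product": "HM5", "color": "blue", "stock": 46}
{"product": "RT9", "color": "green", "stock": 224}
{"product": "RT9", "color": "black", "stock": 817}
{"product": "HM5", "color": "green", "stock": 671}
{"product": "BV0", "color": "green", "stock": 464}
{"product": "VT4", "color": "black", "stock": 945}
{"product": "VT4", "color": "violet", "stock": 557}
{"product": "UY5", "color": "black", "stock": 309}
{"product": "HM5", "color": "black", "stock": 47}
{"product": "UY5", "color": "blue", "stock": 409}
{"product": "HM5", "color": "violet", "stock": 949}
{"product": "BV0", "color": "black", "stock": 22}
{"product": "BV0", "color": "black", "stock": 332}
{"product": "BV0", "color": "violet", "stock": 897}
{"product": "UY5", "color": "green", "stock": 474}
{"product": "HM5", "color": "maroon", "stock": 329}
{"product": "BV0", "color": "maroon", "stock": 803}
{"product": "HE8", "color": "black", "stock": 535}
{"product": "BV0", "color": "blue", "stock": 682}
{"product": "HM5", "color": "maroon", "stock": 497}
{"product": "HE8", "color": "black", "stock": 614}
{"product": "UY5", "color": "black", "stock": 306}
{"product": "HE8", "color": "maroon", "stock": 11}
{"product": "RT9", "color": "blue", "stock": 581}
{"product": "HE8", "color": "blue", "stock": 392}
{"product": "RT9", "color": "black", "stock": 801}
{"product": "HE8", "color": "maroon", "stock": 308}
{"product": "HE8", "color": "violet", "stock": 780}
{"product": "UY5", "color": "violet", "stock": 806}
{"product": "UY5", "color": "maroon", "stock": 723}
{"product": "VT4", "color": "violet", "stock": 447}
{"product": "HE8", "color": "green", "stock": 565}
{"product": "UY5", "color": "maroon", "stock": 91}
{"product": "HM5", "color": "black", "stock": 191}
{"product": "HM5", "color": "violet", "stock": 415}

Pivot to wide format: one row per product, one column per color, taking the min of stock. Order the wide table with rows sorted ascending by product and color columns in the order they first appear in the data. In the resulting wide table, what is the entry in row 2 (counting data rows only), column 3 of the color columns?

392

With rows sorted ascending by product, row 2 is product=HE8. color columns in first-appearance order: green, violet, blue, maroon, black; column 3 is blue.
Long rows with product=HE8, color=blue: min(591, 392) = 392.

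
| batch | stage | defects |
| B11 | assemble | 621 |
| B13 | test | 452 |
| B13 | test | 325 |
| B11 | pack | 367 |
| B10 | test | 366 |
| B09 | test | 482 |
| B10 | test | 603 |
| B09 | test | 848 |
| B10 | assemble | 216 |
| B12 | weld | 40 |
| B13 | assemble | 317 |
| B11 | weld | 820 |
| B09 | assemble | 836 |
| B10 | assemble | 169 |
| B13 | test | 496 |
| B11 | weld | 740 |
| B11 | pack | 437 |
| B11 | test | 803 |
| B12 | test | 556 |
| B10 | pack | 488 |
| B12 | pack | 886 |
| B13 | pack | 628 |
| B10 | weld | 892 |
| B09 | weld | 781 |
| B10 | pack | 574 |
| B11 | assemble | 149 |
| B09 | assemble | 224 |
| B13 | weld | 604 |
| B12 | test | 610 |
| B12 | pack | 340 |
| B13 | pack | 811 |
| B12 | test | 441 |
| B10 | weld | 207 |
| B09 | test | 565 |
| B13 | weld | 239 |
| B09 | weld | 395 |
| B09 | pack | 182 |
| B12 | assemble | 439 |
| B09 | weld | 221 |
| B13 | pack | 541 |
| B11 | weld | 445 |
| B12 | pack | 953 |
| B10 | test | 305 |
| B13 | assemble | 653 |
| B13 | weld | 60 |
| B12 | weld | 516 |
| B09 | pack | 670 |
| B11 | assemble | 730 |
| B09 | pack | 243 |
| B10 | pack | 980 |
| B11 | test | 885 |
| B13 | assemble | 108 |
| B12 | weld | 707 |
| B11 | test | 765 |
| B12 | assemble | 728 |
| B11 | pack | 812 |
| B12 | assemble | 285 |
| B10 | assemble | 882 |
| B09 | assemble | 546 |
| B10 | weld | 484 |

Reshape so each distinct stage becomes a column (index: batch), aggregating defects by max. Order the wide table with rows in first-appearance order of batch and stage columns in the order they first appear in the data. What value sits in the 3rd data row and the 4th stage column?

With rows in first-appearance order of batch, row 3 is batch=B10. stage columns in first-appearance order: assemble, test, pack, weld; column 4 is weld.
Long rows with batch=B10, stage=weld: max(892, 207, 484) = 892.

892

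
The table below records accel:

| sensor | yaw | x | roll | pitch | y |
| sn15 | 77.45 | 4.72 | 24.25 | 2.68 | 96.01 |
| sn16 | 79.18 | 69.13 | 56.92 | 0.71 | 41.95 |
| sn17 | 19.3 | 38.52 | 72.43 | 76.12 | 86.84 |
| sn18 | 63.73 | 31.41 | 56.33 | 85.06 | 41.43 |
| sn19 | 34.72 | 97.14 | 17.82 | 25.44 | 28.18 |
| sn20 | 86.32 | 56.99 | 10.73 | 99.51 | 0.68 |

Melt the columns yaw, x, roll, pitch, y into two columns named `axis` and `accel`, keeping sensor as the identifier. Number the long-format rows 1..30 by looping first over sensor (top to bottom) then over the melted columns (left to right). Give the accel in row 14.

30 rows total (6 × 5). Row 14: index ⌊(14-1)/5⌋ = 2 into sensor → sn17; (14-1) mod 5 = 3 into the melted columns → pitch.
So row 14 is (sn17, pitch, 76.12); accel = 76.12.

76.12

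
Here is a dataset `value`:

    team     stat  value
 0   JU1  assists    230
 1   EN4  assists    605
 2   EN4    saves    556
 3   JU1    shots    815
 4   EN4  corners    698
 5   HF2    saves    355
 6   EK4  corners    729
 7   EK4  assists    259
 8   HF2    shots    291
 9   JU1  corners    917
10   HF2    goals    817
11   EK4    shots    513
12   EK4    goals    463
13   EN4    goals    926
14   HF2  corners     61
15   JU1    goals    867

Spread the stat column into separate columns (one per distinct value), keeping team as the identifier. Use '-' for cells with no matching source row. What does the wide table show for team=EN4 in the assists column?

605

The long row with team=EN4, stat=assists has value=605.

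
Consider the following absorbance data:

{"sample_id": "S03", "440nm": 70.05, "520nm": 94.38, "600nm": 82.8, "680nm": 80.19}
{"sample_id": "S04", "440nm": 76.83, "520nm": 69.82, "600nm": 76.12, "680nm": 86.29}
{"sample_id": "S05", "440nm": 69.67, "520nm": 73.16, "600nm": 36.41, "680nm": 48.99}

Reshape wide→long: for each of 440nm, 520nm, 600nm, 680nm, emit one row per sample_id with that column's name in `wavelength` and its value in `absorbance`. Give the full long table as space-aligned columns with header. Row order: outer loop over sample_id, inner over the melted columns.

Each (sample_id, column) pair becomes one row: 3 × 4 = 12 rows.
For example, (S03, 440nm) → absorbance=70.05.

sample_id  wavelength  absorbance
S03        440nm       70.05     
S03        520nm       94.38     
S03        600nm       82.8      
S03        680nm       80.19     
S04        440nm       76.83     
S04        520nm       69.82     
S04        600nm       76.12     
S04        680nm       86.29     
S05        440nm       69.67     
S05        520nm       73.16     
S05        600nm       36.41     
S05        680nm       48.99     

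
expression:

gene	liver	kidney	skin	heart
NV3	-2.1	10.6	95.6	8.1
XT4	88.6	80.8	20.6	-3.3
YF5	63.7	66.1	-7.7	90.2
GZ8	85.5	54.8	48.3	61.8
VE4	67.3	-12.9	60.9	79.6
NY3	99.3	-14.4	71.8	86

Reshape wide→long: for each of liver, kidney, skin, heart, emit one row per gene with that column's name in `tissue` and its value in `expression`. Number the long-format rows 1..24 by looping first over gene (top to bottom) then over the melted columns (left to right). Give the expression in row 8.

24 rows total (6 × 4). Row 8: index ⌊(8-1)/4⌋ = 1 into gene → XT4; (8-1) mod 4 = 3 into the melted columns → heart.
So row 8 is (XT4, heart, -3.3); expression = -3.3.

-3.3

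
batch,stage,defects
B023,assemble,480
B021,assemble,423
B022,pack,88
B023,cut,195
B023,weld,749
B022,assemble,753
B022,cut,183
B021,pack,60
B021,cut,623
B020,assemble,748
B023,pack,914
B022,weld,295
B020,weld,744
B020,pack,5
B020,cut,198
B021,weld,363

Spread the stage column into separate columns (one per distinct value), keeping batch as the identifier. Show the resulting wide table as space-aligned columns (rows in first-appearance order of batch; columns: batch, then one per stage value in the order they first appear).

Columns: batch plus the 4 distinct stage values (assemble, pack, cut, weld).
For example, row B023 column assemble takes defects=480 from the long row (B023, assemble).

batch  assemble  pack  cut  weld
B023   480       914   195  749 
B021   423       60    623  363 
B022   753       88    183  295 
B020   748       5     198  744 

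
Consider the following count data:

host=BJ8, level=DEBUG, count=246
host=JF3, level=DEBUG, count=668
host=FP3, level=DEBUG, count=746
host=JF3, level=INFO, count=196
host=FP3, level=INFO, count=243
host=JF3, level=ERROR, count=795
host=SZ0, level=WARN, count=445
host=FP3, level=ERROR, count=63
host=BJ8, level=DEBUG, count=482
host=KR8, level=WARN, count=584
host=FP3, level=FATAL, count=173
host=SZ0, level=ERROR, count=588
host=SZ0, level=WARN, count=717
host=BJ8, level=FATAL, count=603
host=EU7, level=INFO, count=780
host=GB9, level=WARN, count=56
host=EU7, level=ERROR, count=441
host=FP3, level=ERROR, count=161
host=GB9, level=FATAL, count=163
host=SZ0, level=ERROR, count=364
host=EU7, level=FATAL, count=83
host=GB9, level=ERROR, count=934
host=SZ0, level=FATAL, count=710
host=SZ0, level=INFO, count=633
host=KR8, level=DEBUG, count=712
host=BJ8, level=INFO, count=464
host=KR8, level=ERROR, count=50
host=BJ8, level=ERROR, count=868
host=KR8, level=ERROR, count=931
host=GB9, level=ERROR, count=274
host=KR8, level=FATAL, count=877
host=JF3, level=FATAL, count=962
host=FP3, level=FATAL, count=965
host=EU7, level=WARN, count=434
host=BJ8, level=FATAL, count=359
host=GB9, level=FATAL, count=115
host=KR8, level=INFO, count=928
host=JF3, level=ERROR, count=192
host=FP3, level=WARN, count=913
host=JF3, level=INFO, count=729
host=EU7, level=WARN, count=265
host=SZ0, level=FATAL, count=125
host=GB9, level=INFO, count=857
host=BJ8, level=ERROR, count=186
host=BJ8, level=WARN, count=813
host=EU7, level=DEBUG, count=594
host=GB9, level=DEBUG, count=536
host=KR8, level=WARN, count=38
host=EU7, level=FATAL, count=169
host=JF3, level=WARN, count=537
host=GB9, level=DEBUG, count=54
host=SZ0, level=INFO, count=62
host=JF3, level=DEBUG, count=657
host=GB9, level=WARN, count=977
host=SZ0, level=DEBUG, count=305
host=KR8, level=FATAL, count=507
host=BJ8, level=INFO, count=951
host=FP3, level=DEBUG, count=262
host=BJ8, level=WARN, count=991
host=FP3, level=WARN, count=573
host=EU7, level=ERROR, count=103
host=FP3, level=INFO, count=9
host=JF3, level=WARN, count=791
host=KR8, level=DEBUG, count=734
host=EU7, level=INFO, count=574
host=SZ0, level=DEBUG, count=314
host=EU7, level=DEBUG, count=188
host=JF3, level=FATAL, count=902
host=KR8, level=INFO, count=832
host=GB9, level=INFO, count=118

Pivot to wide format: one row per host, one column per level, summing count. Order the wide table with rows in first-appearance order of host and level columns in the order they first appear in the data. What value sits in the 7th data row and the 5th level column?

With rows in first-appearance order of host, row 7 is host=GB9. level columns in first-appearance order: DEBUG, INFO, ERROR, WARN, FATAL; column 5 is FATAL.
Long rows with host=GB9, level=FATAL: 163 + 115 = 278.

278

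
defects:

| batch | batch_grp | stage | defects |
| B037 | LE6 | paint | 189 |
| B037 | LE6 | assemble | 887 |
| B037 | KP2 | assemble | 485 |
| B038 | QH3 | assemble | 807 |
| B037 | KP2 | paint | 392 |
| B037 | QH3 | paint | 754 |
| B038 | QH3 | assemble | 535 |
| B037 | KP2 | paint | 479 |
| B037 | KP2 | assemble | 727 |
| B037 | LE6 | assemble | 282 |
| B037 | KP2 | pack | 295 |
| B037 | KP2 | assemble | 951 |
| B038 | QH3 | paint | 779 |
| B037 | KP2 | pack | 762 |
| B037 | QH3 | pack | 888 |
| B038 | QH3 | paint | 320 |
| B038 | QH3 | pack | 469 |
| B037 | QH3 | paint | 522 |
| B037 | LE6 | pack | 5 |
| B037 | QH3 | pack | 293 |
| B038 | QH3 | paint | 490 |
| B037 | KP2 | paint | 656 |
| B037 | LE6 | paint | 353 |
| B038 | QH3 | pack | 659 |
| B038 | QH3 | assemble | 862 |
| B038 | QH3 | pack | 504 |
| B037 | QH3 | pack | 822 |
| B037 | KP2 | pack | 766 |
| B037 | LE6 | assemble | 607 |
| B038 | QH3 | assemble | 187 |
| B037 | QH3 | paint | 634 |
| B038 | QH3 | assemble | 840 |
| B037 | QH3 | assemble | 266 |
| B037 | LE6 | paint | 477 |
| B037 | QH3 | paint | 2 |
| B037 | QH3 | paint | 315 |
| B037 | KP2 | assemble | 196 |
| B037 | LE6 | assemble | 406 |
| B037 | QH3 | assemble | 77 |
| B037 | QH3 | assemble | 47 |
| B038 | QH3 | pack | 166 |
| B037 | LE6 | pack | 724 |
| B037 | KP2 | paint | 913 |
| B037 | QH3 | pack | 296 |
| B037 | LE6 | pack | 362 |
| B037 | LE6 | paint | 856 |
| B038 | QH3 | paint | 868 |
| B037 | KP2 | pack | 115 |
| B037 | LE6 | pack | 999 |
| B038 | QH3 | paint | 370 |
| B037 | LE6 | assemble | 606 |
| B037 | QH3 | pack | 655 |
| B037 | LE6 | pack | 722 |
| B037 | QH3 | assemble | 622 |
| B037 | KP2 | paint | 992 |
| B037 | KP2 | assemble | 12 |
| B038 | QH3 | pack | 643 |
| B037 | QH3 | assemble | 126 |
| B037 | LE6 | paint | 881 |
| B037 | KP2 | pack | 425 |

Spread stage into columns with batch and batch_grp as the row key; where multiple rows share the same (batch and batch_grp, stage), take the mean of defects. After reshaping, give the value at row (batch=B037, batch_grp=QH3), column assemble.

Rows with batch=B037, batch_grp=QH3 and stage=assemble: defects values are 266, 77, 47, 622, 126.
(266 + 77 + 47 + 622 + 126) / 5 = 227.60.

227.60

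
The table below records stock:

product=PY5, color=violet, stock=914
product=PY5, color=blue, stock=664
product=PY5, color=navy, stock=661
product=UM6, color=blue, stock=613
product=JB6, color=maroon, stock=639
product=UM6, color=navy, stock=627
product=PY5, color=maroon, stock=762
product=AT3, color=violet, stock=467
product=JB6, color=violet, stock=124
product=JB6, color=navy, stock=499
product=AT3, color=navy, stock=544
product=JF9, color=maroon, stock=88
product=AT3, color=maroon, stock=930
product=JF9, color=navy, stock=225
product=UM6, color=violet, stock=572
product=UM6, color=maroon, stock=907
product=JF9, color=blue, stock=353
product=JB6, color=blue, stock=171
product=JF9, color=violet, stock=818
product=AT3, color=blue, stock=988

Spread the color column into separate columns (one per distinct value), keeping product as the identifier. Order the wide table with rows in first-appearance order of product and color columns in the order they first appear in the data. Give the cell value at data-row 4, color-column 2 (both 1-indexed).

988

With rows in first-appearance order of product, row 4 is product=AT3. color columns in first-appearance order: violet, blue, navy, maroon; column 2 is blue.
Long rows with product=AT3, color=blue: stock = 988.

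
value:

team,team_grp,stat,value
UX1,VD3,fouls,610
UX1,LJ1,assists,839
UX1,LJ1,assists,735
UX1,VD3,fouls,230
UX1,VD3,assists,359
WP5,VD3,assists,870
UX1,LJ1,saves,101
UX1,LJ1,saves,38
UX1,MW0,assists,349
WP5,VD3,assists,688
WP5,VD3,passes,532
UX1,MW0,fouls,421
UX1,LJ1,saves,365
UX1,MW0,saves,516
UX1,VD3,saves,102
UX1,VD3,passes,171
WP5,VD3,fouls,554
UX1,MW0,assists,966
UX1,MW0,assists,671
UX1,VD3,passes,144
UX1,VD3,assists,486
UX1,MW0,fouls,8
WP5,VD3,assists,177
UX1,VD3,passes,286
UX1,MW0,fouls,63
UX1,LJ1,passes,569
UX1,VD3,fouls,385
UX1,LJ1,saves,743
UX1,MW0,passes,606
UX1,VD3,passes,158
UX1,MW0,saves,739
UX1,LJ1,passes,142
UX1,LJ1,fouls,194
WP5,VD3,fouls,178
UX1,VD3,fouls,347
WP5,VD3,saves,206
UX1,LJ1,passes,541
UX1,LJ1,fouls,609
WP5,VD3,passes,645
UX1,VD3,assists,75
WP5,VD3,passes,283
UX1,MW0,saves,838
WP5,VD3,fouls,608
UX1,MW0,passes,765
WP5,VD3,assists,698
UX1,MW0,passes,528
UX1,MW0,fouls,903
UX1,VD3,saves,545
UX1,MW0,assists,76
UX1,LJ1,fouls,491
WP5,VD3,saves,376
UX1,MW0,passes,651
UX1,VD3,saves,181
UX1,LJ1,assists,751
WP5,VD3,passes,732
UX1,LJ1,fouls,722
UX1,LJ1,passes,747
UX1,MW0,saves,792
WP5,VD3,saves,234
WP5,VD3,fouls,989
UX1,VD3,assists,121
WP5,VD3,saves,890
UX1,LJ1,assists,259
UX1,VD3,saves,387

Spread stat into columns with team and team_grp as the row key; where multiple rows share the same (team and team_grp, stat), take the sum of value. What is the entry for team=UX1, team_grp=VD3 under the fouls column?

Rows with team=UX1, team_grp=VD3 and stat=fouls: value values are 610, 230, 385, 347.
610 + 230 + 385 + 347 = 1572.

1572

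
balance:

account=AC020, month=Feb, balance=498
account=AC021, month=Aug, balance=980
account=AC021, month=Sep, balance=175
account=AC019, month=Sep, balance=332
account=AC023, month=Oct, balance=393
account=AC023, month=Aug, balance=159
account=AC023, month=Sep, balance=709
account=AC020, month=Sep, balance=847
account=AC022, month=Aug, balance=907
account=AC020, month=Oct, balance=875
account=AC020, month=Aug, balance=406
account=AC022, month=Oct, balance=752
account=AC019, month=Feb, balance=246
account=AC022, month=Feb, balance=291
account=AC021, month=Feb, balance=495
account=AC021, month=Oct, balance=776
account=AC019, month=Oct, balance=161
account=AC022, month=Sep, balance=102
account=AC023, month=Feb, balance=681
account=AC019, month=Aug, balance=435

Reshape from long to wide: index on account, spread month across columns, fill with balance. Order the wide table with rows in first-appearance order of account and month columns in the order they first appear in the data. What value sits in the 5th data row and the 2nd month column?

907

With rows in first-appearance order of account, row 5 is account=AC022. month columns in first-appearance order: Feb, Aug, Sep, Oct; column 2 is Aug.
Long rows with account=AC022, month=Aug: balance = 907.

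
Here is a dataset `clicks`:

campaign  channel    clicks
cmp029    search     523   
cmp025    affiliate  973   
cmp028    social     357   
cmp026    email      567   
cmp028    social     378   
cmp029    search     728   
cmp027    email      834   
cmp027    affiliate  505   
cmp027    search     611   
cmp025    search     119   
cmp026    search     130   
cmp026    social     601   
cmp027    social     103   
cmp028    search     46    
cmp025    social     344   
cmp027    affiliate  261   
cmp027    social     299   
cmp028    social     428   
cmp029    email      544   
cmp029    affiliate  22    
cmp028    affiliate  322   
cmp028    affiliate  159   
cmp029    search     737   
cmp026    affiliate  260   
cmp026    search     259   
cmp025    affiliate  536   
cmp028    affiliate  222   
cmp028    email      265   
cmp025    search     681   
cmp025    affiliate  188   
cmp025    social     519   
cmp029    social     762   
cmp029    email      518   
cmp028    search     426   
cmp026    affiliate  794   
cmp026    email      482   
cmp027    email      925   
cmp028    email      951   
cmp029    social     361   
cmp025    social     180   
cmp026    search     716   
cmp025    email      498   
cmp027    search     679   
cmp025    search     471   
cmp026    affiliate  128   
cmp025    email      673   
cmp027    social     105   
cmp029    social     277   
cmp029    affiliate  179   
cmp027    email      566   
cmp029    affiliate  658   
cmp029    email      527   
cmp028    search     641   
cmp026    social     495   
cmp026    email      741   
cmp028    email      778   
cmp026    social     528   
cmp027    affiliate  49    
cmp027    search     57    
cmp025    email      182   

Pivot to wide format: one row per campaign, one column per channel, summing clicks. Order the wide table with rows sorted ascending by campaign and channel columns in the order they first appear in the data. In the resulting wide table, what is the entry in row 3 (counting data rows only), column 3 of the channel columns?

With rows sorted ascending by campaign, row 3 is campaign=cmp027. channel columns in first-appearance order: search, affiliate, social, email; column 3 is social.
Long rows with campaign=cmp027, channel=social: 103 + 299 + 105 = 507.

507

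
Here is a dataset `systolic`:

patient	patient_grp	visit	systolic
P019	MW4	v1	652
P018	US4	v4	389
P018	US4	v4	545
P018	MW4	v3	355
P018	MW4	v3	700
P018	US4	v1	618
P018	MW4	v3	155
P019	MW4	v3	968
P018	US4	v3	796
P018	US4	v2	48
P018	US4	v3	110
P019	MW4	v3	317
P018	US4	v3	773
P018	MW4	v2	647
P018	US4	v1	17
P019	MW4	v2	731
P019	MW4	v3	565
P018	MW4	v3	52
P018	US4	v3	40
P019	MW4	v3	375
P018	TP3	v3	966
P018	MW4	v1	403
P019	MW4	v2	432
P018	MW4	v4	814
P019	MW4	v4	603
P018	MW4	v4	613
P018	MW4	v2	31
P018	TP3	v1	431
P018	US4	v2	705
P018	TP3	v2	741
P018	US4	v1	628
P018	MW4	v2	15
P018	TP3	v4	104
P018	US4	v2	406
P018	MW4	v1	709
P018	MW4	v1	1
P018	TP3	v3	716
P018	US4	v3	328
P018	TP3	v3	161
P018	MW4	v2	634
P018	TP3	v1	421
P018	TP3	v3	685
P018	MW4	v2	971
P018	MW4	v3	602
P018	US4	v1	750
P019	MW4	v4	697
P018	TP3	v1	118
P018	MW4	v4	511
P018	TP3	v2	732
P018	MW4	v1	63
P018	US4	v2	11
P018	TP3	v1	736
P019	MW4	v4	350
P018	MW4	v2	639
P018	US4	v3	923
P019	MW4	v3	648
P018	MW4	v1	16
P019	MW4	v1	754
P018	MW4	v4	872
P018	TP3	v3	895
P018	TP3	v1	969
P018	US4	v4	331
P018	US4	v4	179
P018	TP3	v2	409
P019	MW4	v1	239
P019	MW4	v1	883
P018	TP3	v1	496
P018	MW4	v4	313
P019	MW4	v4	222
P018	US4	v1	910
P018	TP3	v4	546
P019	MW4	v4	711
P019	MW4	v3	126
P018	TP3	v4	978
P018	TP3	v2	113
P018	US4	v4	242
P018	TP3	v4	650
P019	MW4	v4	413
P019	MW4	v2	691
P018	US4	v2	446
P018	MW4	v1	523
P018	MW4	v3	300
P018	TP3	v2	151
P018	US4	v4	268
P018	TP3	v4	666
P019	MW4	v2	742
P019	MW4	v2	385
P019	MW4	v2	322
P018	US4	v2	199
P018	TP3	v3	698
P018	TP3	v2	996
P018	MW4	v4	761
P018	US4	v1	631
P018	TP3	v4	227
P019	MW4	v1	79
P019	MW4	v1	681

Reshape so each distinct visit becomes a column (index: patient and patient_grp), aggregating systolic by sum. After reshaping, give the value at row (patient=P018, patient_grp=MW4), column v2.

Rows with patient=P018, patient_grp=MW4 and visit=v2: systolic values are 647, 31, 15, 634, 971, 639.
647 + 31 + 15 + 634 + 971 + 639 = 2937.

2937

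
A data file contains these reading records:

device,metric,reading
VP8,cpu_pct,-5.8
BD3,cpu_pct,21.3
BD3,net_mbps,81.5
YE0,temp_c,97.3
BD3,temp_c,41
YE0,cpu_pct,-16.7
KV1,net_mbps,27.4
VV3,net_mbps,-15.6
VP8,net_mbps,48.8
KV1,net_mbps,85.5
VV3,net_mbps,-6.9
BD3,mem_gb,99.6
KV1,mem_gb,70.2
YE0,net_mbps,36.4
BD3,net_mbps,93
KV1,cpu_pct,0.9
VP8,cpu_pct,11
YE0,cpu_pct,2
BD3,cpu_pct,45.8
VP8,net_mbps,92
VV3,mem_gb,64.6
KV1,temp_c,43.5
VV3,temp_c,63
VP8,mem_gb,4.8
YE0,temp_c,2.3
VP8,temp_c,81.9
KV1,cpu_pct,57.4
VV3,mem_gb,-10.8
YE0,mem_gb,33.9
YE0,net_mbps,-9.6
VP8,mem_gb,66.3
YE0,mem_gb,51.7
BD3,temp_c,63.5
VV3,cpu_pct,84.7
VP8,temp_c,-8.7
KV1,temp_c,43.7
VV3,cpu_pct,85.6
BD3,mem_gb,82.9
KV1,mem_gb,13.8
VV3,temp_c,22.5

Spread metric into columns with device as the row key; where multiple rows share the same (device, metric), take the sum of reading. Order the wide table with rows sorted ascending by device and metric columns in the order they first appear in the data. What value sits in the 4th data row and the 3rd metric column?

85.5

With rows sorted ascending by device, row 4 is device=VV3. metric columns in first-appearance order: cpu_pct, net_mbps, temp_c, mem_gb; column 3 is temp_c.
Long rows with device=VV3, metric=temp_c: 63 + 22.5 = 85.5.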